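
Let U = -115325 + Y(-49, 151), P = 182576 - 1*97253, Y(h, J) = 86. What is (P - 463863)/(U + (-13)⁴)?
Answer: 189270/43339 ≈ 4.3672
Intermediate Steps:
P = 85323 (P = 182576 - 97253 = 85323)
U = -115239 (U = -115325 + 86 = -115239)
(P - 463863)/(U + (-13)⁴) = (85323 - 463863)/(-115239 + (-13)⁴) = -378540/(-115239 + 28561) = -378540/(-86678) = -378540*(-1/86678) = 189270/43339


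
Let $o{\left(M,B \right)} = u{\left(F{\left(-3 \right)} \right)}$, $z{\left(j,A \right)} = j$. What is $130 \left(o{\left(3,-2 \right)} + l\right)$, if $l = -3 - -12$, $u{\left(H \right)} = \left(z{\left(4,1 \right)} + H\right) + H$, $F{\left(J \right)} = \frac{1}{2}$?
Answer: $1820$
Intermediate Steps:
$F{\left(J \right)} = \frac{1}{2}$
$u{\left(H \right)} = 4 + 2 H$ ($u{\left(H \right)} = \left(4 + H\right) + H = 4 + 2 H$)
$o{\left(M,B \right)} = 5$ ($o{\left(M,B \right)} = 4 + 2 \cdot \frac{1}{2} = 4 + 1 = 5$)
$l = 9$ ($l = -3 + 12 = 9$)
$130 \left(o{\left(3,-2 \right)} + l\right) = 130 \left(5 + 9\right) = 130 \cdot 14 = 1820$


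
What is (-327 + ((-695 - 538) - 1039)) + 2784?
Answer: 185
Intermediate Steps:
(-327 + ((-695 - 538) - 1039)) + 2784 = (-327 + (-1233 - 1039)) + 2784 = (-327 - 2272) + 2784 = -2599 + 2784 = 185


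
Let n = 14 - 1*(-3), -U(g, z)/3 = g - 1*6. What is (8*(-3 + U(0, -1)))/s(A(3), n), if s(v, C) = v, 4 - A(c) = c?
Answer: 120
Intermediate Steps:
U(g, z) = 18 - 3*g (U(g, z) = -3*(g - 1*6) = -3*(g - 6) = -3*(-6 + g) = 18 - 3*g)
A(c) = 4 - c
n = 17 (n = 14 + 3 = 17)
(8*(-3 + U(0, -1)))/s(A(3), n) = (8*(-3 + (18 - 3*0)))/(4 - 1*3) = (8*(-3 + (18 + 0)))/(4 - 3) = (8*(-3 + 18))/1 = (8*15)*1 = 120*1 = 120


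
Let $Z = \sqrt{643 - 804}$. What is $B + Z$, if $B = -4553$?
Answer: $-4553 + i \sqrt{161} \approx -4553.0 + 12.689 i$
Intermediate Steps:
$Z = i \sqrt{161}$ ($Z = \sqrt{-161} = i \sqrt{161} \approx 12.689 i$)
$B + Z = -4553 + i \sqrt{161}$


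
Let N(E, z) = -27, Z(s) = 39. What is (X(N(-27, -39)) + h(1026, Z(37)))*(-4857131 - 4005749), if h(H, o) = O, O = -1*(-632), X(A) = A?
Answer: -5362042400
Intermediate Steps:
O = 632
h(H, o) = 632
(X(N(-27, -39)) + h(1026, Z(37)))*(-4857131 - 4005749) = (-27 + 632)*(-4857131 - 4005749) = 605*(-8862880) = -5362042400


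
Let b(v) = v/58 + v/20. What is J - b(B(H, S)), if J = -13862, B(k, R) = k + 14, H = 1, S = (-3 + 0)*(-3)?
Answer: -1608109/116 ≈ -13863.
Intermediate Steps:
S = 9 (S = -3*(-3) = 9)
B(k, R) = 14 + k
b(v) = 39*v/580 (b(v) = v*(1/58) + v*(1/20) = v/58 + v/20 = 39*v/580)
J - b(B(H, S)) = -13862 - 39*(14 + 1)/580 = -13862 - 39*15/580 = -13862 - 1*117/116 = -13862 - 117/116 = -1608109/116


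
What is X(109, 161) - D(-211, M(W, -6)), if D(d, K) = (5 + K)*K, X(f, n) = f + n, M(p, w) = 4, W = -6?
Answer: 234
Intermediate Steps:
D(d, K) = K*(5 + K)
X(109, 161) - D(-211, M(W, -6)) = (109 + 161) - 4*(5 + 4) = 270 - 4*9 = 270 - 1*36 = 270 - 36 = 234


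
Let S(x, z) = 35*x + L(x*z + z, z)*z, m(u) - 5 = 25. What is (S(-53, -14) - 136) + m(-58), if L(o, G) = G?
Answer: -1765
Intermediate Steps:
m(u) = 30 (m(u) = 5 + 25 = 30)
S(x, z) = z² + 35*x (S(x, z) = 35*x + z*z = 35*x + z² = z² + 35*x)
(S(-53, -14) - 136) + m(-58) = (((-14)² + 35*(-53)) - 136) + 30 = ((196 - 1855) - 136) + 30 = (-1659 - 136) + 30 = -1795 + 30 = -1765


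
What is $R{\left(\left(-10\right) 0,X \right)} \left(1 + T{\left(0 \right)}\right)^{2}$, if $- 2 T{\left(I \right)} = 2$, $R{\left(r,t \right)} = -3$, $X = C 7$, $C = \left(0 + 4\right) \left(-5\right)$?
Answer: $0$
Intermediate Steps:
$C = -20$ ($C = 4 \left(-5\right) = -20$)
$X = -140$ ($X = \left(-20\right) 7 = -140$)
$T{\left(I \right)} = -1$ ($T{\left(I \right)} = \left(- \frac{1}{2}\right) 2 = -1$)
$R{\left(\left(-10\right) 0,X \right)} \left(1 + T{\left(0 \right)}\right)^{2} = - 3 \left(1 - 1\right)^{2} = - 3 \cdot 0^{2} = \left(-3\right) 0 = 0$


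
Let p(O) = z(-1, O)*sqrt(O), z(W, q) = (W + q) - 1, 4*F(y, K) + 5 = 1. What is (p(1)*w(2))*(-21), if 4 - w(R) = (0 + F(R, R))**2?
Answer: 63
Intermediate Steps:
F(y, K) = -1 (F(y, K) = -5/4 + (1/4)*1 = -5/4 + 1/4 = -1)
z(W, q) = -1 + W + q
w(R) = 3 (w(R) = 4 - (0 - 1)**2 = 4 - 1*(-1)**2 = 4 - 1*1 = 4 - 1 = 3)
p(O) = sqrt(O)*(-2 + O) (p(O) = (-1 - 1 + O)*sqrt(O) = (-2 + O)*sqrt(O) = sqrt(O)*(-2 + O))
(p(1)*w(2))*(-21) = ((sqrt(1)*(-2 + 1))*3)*(-21) = ((1*(-1))*3)*(-21) = -1*3*(-21) = -3*(-21) = 63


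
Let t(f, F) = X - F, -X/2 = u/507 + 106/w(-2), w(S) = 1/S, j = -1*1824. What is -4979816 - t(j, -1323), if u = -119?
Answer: -2525652679/507 ≈ -4.9816e+6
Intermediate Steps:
j = -1824
X = 215206/507 (X = -2*(-119/507 + 106/(1/(-2))) = -2*(-119*1/507 + 106/(-½)) = -2*(-119/507 + 106*(-2)) = -2*(-119/507 - 212) = -2*(-107603/507) = 215206/507 ≈ 424.47)
t(f, F) = 215206/507 - F
-4979816 - t(j, -1323) = -4979816 - (215206/507 - 1*(-1323)) = -4979816 - (215206/507 + 1323) = -4979816 - 1*885967/507 = -4979816 - 885967/507 = -2525652679/507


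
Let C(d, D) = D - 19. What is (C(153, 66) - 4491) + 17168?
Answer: 12724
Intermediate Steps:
C(d, D) = -19 + D
(C(153, 66) - 4491) + 17168 = ((-19 + 66) - 4491) + 17168 = (47 - 4491) + 17168 = -4444 + 17168 = 12724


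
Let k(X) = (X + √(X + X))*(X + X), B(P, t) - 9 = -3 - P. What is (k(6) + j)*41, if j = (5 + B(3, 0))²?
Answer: 5576 + 984*√3 ≈ 7280.3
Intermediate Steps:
B(P, t) = 6 - P (B(P, t) = 9 + (-3 - P) = 6 - P)
j = 64 (j = (5 + (6 - 1*3))² = (5 + (6 - 3))² = (5 + 3)² = 8² = 64)
k(X) = 2*X*(X + √2*√X) (k(X) = (X + √(2*X))*(2*X) = (X + √2*√X)*(2*X) = 2*X*(X + √2*√X))
(k(6) + j)*41 = ((2*6² + 2*√2*6^(3/2)) + 64)*41 = ((2*36 + 2*√2*(6*√6)) + 64)*41 = ((72 + 24*√3) + 64)*41 = (136 + 24*√3)*41 = 5576 + 984*√3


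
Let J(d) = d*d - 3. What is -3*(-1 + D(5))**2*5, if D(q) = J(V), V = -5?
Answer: -6615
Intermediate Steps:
J(d) = -3 + d**2 (J(d) = d**2 - 3 = -3 + d**2)
D(q) = 22 (D(q) = -3 + (-5)**2 = -3 + 25 = 22)
-3*(-1 + D(5))**2*5 = -3*(-1 + 22)**2*5 = -3*21**2*5 = -3*441*5 = -1323*5 = -6615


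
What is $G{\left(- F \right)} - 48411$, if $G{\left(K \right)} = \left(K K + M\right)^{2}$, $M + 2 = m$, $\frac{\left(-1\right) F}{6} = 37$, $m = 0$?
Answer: $2428667113$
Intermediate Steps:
$F = -222$ ($F = \left(-6\right) 37 = -222$)
$M = -2$ ($M = -2 + 0 = -2$)
$G{\left(K \right)} = \left(-2 + K^{2}\right)^{2}$ ($G{\left(K \right)} = \left(K K - 2\right)^{2} = \left(K^{2} - 2\right)^{2} = \left(-2 + K^{2}\right)^{2}$)
$G{\left(- F \right)} - 48411 = \left(-2 + \left(\left(-1\right) \left(-222\right)\right)^{2}\right)^{2} - 48411 = \left(-2 + 222^{2}\right)^{2} - 48411 = \left(-2 + 49284\right)^{2} - 48411 = 49282^{2} - 48411 = 2428715524 - 48411 = 2428667113$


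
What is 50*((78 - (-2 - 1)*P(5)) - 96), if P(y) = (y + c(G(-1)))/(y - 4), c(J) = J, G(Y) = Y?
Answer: -300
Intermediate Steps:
P(y) = (-1 + y)/(-4 + y) (P(y) = (y - 1)/(y - 4) = (-1 + y)/(-4 + y))
50*((78 - (-2 - 1)*P(5)) - 96) = 50*((78 - (-2 - 1)*(-1 + 5)/(-4 + 5)) - 96) = 50*((78 - (-3)*4/1) - 96) = 50*((78 - (-3)*1*4) - 96) = 50*((78 - (-3)*4) - 96) = 50*((78 - 1*(-12)) - 96) = 50*((78 + 12) - 96) = 50*(90 - 96) = 50*(-6) = -300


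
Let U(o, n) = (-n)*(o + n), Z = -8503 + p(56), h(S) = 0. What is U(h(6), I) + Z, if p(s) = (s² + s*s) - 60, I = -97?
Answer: -11700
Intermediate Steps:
p(s) = -60 + 2*s² (p(s) = (s² + s²) - 60 = 2*s² - 60 = -60 + 2*s²)
Z = -2291 (Z = -8503 + (-60 + 2*56²) = -8503 + (-60 + 2*3136) = -8503 + (-60 + 6272) = -8503 + 6212 = -2291)
U(o, n) = -n*(n + o) (U(o, n) = (-n)*(n + o) = -n*(n + o))
U(h(6), I) + Z = -1*(-97)*(-97 + 0) - 2291 = -1*(-97)*(-97) - 2291 = -9409 - 2291 = -11700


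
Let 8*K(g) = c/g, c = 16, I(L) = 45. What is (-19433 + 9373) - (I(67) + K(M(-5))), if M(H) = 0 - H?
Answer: -50527/5 ≈ -10105.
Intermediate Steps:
M(H) = -H
K(g) = 2/g (K(g) = (16/g)/8 = 2/g)
(-19433 + 9373) - (I(67) + K(M(-5))) = (-19433 + 9373) - (45 + 2/((-1*(-5)))) = -10060 - (45 + 2/5) = -10060 - 1*227/5 = -10060 - 227/5 = -50527/5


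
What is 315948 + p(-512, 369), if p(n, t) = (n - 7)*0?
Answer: 315948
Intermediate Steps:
p(n, t) = 0 (p(n, t) = (-7 + n)*0 = 0)
315948 + p(-512, 369) = 315948 + 0 = 315948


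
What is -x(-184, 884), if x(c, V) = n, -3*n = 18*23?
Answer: 138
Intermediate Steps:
n = -138 (n = -6*23 = -⅓*414 = -138)
x(c, V) = -138
-x(-184, 884) = -1*(-138) = 138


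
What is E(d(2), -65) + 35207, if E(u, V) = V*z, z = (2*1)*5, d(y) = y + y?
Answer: 34557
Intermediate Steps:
d(y) = 2*y
z = 10 (z = 2*5 = 10)
E(u, V) = 10*V (E(u, V) = V*10 = 10*V)
E(d(2), -65) + 35207 = 10*(-65) + 35207 = -650 + 35207 = 34557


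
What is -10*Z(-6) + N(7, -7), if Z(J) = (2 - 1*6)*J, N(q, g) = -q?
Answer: -247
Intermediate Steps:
Z(J) = -4*J (Z(J) = (2 - 6)*J = -4*J)
-10*Z(-6) + N(7, -7) = -(-40)*(-6) - 1*7 = -10*24 - 7 = -240 - 7 = -247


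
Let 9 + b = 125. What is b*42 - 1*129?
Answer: 4743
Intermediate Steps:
b = 116 (b = -9 + 125 = 116)
b*42 - 1*129 = 116*42 - 1*129 = 4872 - 129 = 4743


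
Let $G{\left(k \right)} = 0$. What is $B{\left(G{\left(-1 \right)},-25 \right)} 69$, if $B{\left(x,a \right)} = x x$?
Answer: $0$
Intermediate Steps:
$B{\left(x,a \right)} = x^{2}$
$B{\left(G{\left(-1 \right)},-25 \right)} 69 = 0^{2} \cdot 69 = 0 \cdot 69 = 0$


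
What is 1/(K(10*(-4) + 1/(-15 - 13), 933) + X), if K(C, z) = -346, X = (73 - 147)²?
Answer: 1/5130 ≈ 0.00019493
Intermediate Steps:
X = 5476 (X = (-74)² = 5476)
1/(K(10*(-4) + 1/(-15 - 13), 933) + X) = 1/(-346 + 5476) = 1/5130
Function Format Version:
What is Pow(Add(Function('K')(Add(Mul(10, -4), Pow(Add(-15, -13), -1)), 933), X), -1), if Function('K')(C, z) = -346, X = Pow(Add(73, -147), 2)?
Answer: Rational(1, 5130) ≈ 0.00019493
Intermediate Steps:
X = 5476 (X = Pow(-74, 2) = 5476)
Pow(Add(Function('K')(Add(Mul(10, -4), Pow(Add(-15, -13), -1)), 933), X), -1) = Pow(Add(-346, 5476), -1) = Pow(5130, -1) = Rational(1, 5130)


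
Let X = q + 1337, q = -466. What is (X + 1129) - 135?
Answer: 1865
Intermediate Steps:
X = 871 (X = -466 + 1337 = 871)
(X + 1129) - 135 = (871 + 1129) - 135 = 2000 - 135 = 1865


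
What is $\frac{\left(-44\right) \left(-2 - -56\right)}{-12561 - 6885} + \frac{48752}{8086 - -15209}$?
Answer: $\frac{167230052}{75499095} \approx 2.215$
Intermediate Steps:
$\frac{\left(-44\right) \left(-2 - -56\right)}{-12561 - 6885} + \frac{48752}{8086 - -15209} = \frac{\left(-44\right) \left(-2 + 56\right)}{-12561 - 6885} + \frac{48752}{8086 + 15209} = \frac{\left(-44\right) 54}{-19446} + \frac{48752}{23295} = \left(-2376\right) \left(- \frac{1}{19446}\right) + 48752 \cdot \frac{1}{23295} = \frac{396}{3241} + \frac{48752}{23295} = \frac{167230052}{75499095}$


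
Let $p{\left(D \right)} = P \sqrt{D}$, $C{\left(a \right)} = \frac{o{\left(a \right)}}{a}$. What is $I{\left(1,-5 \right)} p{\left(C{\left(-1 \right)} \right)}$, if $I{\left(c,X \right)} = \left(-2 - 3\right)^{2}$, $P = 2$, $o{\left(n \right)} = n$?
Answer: $50$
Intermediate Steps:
$C{\left(a \right)} = 1$ ($C{\left(a \right)} = \frac{a}{a} = 1$)
$I{\left(c,X \right)} = 25$ ($I{\left(c,X \right)} = \left(-5\right)^{2} = 25$)
$p{\left(D \right)} = 2 \sqrt{D}$
$I{\left(1,-5 \right)} p{\left(C{\left(-1 \right)} \right)} = 25 \cdot 2 \sqrt{1} = 25 \cdot 2 \cdot 1 = 25 \cdot 2 = 50$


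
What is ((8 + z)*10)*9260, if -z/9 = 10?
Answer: -7593200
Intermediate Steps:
z = -90 (z = -9*10 = -90)
((8 + z)*10)*9260 = ((8 - 90)*10)*9260 = -82*10*9260 = -820*9260 = -7593200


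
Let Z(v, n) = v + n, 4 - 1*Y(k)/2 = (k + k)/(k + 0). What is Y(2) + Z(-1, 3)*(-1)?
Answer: 2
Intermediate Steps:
Y(k) = 4 (Y(k) = 8 - 2*(k + k)/(k + 0) = 8 - 2*2*k/k = 8 - 2*2 = 8 - 4 = 4)
Z(v, n) = n + v
Y(2) + Z(-1, 3)*(-1) = 4 + (3 - 1)*(-1) = 4 + 2*(-1) = 4 - 2 = 2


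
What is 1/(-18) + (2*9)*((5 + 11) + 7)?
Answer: 7451/18 ≈ 413.94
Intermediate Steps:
1/(-18) + (2*9)*((5 + 11) + 7) = -1/18 + 18*(16 + 7) = -1/18 + 18*23 = -1/18 + 414 = 7451/18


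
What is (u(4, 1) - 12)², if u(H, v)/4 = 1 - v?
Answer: 144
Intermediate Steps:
u(H, v) = 4 - 4*v (u(H, v) = 4*(1 - v) = 4 - 4*v)
(u(4, 1) - 12)² = ((4 - 4*1) - 12)² = ((4 - 4) - 12)² = (0 - 12)² = (-12)² = 144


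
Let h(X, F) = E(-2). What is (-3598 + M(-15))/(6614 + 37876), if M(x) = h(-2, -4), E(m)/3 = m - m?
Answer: -1799/22245 ≈ -0.080872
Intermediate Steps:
E(m) = 0 (E(m) = 3*(m - m) = 3*0 = 0)
h(X, F) = 0
M(x) = 0
(-3598 + M(-15))/(6614 + 37876) = (-3598 + 0)/(6614 + 37876) = -3598/44490 = -3598*1/44490 = -1799/22245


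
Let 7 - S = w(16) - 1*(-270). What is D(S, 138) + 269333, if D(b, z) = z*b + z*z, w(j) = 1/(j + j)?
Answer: 4033259/16 ≈ 2.5208e+5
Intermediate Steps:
w(j) = 1/(2*j)
S = -8417/32 (S = 7 - ((½)/16 - 1*(-270)) = 7 - ((½)*(1/16) + 270) = 7 - (1/32 + 270) = 7 - 1*8641/32 = 7 - 8641/32 = -8417/32 ≈ -263.03)
D(b, z) = z² + b*z (D(b, z) = b*z + z² = z² + b*z)
D(S, 138) + 269333 = 138*(-8417/32 + 138) + 269333 = 138*(-4001/32) + 269333 = -276069/16 + 269333 = 4033259/16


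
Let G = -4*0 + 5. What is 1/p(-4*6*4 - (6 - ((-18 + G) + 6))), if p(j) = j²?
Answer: 1/11881 ≈ 8.4168e-5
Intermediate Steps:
G = 5 (G = 0 + 5 = 5)
1/p(-4*6*4 - (6 - ((-18 + G) + 6))) = 1/((-4*6*4 - (6 - ((-18 + 5) + 6)))²) = 1/((-24*4 - (6 - (-13 + 6)))²) = 1/((-96 - (6 - 1*(-7)))²) = 1/((-96 - (6 + 7))²) = 1/((-96 - 1*13)²) = 1/((-96 - 13)²) = 1/((-109)²) = 1/11881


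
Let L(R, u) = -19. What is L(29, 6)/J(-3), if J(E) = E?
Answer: 19/3 ≈ 6.3333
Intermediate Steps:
L(29, 6)/J(-3) = -19/(-3) = -19*(-⅓) = 19/3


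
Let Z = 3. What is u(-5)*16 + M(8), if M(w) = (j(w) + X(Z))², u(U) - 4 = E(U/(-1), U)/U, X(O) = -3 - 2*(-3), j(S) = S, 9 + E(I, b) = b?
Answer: 1149/5 ≈ 229.80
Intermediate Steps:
E(I, b) = -9 + b
X(O) = 3 (X(O) = -3 + 6 = 3)
u(U) = 4 + (-9 + U)/U
M(w) = (3 + w)² (M(w) = (w + 3)² = (3 + w)²)
u(-5)*16 + M(8) = (5 - 9/(-5))*16 + (3 + 8)² = (5 - 9*(-⅕))*16 + 11² = (5 + 9/5)*16 + 121 = (34/5)*16 + 121 = 544/5 + 121 = 1149/5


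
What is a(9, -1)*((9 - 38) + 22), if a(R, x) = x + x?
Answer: 14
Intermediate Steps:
a(R, x) = 2*x
a(9, -1)*((9 - 38) + 22) = (2*(-1))*((9 - 38) + 22) = -2*(-29 + 22) = -2*(-7) = 14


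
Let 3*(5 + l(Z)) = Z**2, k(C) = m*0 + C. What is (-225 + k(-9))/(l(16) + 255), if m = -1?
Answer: -351/503 ≈ -0.69781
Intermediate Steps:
k(C) = C (k(C) = -1*0 + C = 0 + C = C)
l(Z) = -5 + Z**2/3
(-225 + k(-9))/(l(16) + 255) = (-225 - 9)/((-5 + (1/3)*16**2) + 255) = -234/((-5 + (1/3)*256) + 255) = -234/((-5 + 256/3) + 255) = -234/(241/3 + 255) = -234/1006/3 = -234*3/1006 = -351/503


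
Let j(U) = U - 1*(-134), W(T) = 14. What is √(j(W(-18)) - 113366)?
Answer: I*√113218 ≈ 336.48*I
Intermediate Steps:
j(U) = 134 + U (j(U) = U + 134 = 134 + U)
√(j(W(-18)) - 113366) = √((134 + 14) - 113366) = √(148 - 113366) = √(-113218) = I*√113218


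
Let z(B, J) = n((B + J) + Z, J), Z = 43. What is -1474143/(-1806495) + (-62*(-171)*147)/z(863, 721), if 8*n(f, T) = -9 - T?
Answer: -150148112159/8791609 ≈ -17079.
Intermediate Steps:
n(f, T) = -9/8 - T/8 (n(f, T) = (-9 - T)/8 = -9/8 - T/8)
z(B, J) = -9/8 - J/8
-1474143/(-1806495) + (-62*(-171)*147)/z(863, 721) = -1474143/(-1806495) + (-62*(-171)*147)/(-9/8 - 1/8*721) = -1474143*(-1/1806495) + (10602*147)/(-9/8 - 721/8) = 491381/602165 + 1558494/(-365/4) = 491381/602165 + 1558494*(-4/365) = 491381/602165 - 6233976/365 = -150148112159/8791609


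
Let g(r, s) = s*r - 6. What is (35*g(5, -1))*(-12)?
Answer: 4620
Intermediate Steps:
g(r, s) = -6 + r*s (g(r, s) = r*s - 6 = -6 + r*s)
(35*g(5, -1))*(-12) = (35*(-6 + 5*(-1)))*(-12) = (35*(-6 - 5))*(-12) = (35*(-11))*(-12) = -385*(-12) = 4620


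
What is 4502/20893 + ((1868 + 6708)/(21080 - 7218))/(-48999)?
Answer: 1528843945454/7095514957617 ≈ 0.21547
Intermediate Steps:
4502/20893 + ((1868 + 6708)/(21080 - 7218))/(-48999) = 4502*(1/20893) + (8576/13862)*(-1/48999) = 4502/20893 + (8576*(1/13862))*(-1/48999) = 4502/20893 + (4288/6931)*(-1/48999) = 4502/20893 - 4288/339612069 = 1528843945454/7095514957617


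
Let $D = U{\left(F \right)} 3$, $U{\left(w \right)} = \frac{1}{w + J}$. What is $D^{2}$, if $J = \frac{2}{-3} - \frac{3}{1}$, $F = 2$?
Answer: $\frac{81}{25} \approx 3.24$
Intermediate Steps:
$J = - \frac{11}{3}$ ($J = 2 \left(- \frac{1}{3}\right) - 3 = - \frac{2}{3} - 3 = - \frac{11}{3} \approx -3.6667$)
$U{\left(w \right)} = \frac{1}{- \frac{11}{3} + w}$ ($U{\left(w \right)} = \frac{1}{w - \frac{11}{3}} = \frac{1}{- \frac{11}{3} + w}$)
$D = - \frac{9}{5}$ ($D = \frac{3}{-11 + 3 \cdot 2} \cdot 3 = \frac{3}{-11 + 6} \cdot 3 = \frac{3}{-5} \cdot 3 = 3 \left(- \frac{1}{5}\right) 3 = \left(- \frac{3}{5}\right) 3 = - \frac{9}{5} \approx -1.8$)
$D^{2} = \left(- \frac{9}{5}\right)^{2} = \frac{81}{25}$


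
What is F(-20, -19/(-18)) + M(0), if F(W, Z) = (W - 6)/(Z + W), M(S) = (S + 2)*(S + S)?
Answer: 468/341 ≈ 1.3724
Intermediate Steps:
M(S) = 2*S*(2 + S) (M(S) = (2 + S)*(2*S) = 2*S*(2 + S))
F(W, Z) = (-6 + W)/(W + Z)
F(-20, -19/(-18)) + M(0) = (-6 - 20)/(-20 - 19/(-18)) + 2*0*(2 + 0) = -26/(-20 - 19*(-1/18)) + 2*0*2 = -26/(-20 + 19/18) + 0 = -26/(-341/18) + 0 = -18/341*(-26) + 0 = 468/341 + 0 = 468/341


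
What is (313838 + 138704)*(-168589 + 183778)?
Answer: 6873660438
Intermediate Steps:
(313838 + 138704)*(-168589 + 183778) = 452542*15189 = 6873660438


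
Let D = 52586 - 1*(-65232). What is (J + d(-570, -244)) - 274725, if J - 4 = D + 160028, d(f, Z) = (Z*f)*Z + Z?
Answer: -33932639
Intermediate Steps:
D = 117818 (D = 52586 + 65232 = 117818)
d(f, Z) = Z + f*Z**2 (d(f, Z) = f*Z**2 + Z = Z + f*Z**2)
J = 277850 (J = 4 + (117818 + 160028) = 4 + 277846 = 277850)
(J + d(-570, -244)) - 274725 = (277850 - 244*(1 - 244*(-570))) - 274725 = (277850 - 244*(1 + 139080)) - 274725 = (277850 - 244*139081) - 274725 = (277850 - 33935764) - 274725 = -33657914 - 274725 = -33932639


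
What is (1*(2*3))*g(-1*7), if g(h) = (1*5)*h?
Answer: -210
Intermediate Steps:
g(h) = 5*h
(1*(2*3))*g(-1*7) = (1*(2*3))*(5*(-1*7)) = (1*6)*(5*(-7)) = 6*(-35) = -210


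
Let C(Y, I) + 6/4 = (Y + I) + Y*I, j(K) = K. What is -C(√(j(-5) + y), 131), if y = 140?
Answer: -259/2 - 396*√15 ≈ -1663.2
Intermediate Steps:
C(Y, I) = -3/2 + I + Y + I*Y (C(Y, I) = -3/2 + ((Y + I) + Y*I) = -3/2 + ((I + Y) + I*Y) = -3/2 + (I + Y + I*Y) = -3/2 + I + Y + I*Y)
-C(√(j(-5) + y), 131) = -(-3/2 + 131 + √(-5 + 140) + 131*√(-5 + 140)) = -(-3/2 + 131 + √135 + 131*√135) = -(-3/2 + 131 + 3*√15 + 131*(3*√15)) = -(-3/2 + 131 + 3*√15 + 393*√15) = -(259/2 + 396*√15) = -259/2 - 396*√15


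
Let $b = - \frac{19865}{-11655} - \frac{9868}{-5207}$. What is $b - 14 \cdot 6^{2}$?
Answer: $- \frac{6073618849}{12137517} \approx -500.4$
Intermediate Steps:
$b = \frac{43689719}{12137517}$ ($b = \left(-19865\right) \left(- \frac{1}{11655}\right) - - \frac{9868}{5207} = \frac{3973}{2331} + \frac{9868}{5207} = \frac{43689719}{12137517} \approx 3.5996$)
$b - 14 \cdot 6^{2} = \frac{43689719}{12137517} - 14 \cdot 6^{2} = \frac{43689719}{12137517} - 14 \cdot 36 = \frac{43689719}{12137517} - 504 = - \frac{6073618849}{12137517}$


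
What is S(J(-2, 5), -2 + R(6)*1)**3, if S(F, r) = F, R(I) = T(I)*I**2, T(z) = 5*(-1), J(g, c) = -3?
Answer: -27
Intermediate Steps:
T(z) = -5
R(I) = -5*I**2
S(J(-2, 5), -2 + R(6)*1)**3 = (-3)**3 = -27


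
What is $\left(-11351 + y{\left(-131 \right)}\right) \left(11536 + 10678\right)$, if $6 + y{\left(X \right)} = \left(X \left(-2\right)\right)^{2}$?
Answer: $1272573418$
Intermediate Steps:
$y{\left(X \right)} = -6 + 4 X^{2}$ ($y{\left(X \right)} = -6 + \left(X \left(-2\right)\right)^{2} = -6 + \left(- 2 X\right)^{2} = -6 + 4 X^{2}$)
$\left(-11351 + y{\left(-131 \right)}\right) \left(11536 + 10678\right) = \left(-11351 - \left(6 - 4 \left(-131\right)^{2}\right)\right) \left(11536 + 10678\right) = \left(-11351 + \left(-6 + 4 \cdot 17161\right)\right) 22214 = \left(-11351 + \left(-6 + 68644\right)\right) 22214 = \left(-11351 + 68638\right) 22214 = 57287 \cdot 22214 = 1272573418$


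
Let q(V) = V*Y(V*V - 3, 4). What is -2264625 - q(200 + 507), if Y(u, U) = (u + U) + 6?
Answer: -355662817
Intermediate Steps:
Y(u, U) = 6 + U + u (Y(u, U) = (U + u) + 6 = 6 + U + u)
q(V) = V*(7 + V²) (q(V) = V*(6 + 4 + (V*V - 3)) = V*(6 + 4 + (V² - 3)) = V*(6 + 4 + (-3 + V²)) = V*(7 + V²))
-2264625 - q(200 + 507) = -2264625 - (200 + 507)*(7 + (200 + 507)²) = -2264625 - 707*(7 + 707²) = -2264625 - 707*(7 + 499849) = -2264625 - 707*499856 = -2264625 - 1*353398192 = -2264625 - 353398192 = -355662817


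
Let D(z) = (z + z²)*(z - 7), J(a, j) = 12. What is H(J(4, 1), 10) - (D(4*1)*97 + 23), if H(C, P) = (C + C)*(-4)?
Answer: 5701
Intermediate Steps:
H(C, P) = -8*C (H(C, P) = (2*C)*(-4) = -8*C)
D(z) = (-7 + z)*(z + z²) (D(z) = (z + z²)*(-7 + z) = (-7 + z)*(z + z²))
H(J(4, 1), 10) - (D(4*1)*97 + 23) = -8*12 - (((4*1)*(-7 + (4*1)² - 24))*97 + 23) = -96 - ((4*(-7 + 4² - 6*4))*97 + 23) = -96 - ((4*(-7 + 16 - 24))*97 + 23) = -96 - ((4*(-15))*97 + 23) = -96 - (-60*97 + 23) = -96 - (-5820 + 23) = -96 - 1*(-5797) = -96 + 5797 = 5701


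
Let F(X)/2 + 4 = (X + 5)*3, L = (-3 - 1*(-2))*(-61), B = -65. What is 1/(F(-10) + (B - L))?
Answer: -1/164 ≈ -0.0060976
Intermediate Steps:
L = 61 (L = (-3 + 2)*(-61) = -1*(-61) = 61)
F(X) = 22 + 6*X (F(X) = -8 + 2*((X + 5)*3) = -8 + 2*((5 + X)*3) = -8 + 2*(15 + 3*X) = -8 + (30 + 6*X) = 22 + 6*X)
1/(F(-10) + (B - L)) = 1/((22 + 6*(-10)) + (-65 - 1*61)) = 1/((22 - 60) + (-65 - 61)) = 1/(-38 - 126) = 1/(-164) = -1/164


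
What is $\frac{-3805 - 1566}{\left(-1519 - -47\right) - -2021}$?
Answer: $- \frac{5371}{549} \approx -9.7832$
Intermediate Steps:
$\frac{-3805 - 1566}{\left(-1519 - -47\right) - -2021} = - \frac{5371}{\left(-1519 + 47\right) + \left(-422 + 2443\right)} = - \frac{5371}{-1472 + 2021} = - \frac{5371}{549}$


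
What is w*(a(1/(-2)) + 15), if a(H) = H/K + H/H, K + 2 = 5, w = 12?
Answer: 190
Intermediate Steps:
K = 3 (K = -2 + 5 = 3)
a(H) = 1 + H/3 (a(H) = H/3 + H/H = H*(⅓) + 1 = H/3 + 1 = 1 + H/3)
w*(a(1/(-2)) + 15) = 12*((1 + (⅓)/(-2)) + 15) = 12*((1 + (⅓)*(-½)) + 15) = 12*((1 - ⅙) + 15) = 12*(⅚ + 15) = 12*(95/6) = 190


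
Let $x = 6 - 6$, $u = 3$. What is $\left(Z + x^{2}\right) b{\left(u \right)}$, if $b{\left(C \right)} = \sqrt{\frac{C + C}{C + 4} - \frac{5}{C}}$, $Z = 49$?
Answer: $\frac{7 i \sqrt{357}}{3} \approx 44.087 i$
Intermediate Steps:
$x = 0$ ($x = 6 - 6 = 0$)
$b{\left(C \right)} = \sqrt{- \frac{5}{C} + \frac{2 C}{4 + C}}$ ($b{\left(C \right)} = \sqrt{\frac{2 C}{4 + C} - \frac{5}{C}} = \sqrt{- \frac{5}{C} + \frac{2 C}{4 + C}}$)
$\left(Z + x^{2}\right) b{\left(u \right)} = \left(49 + 0^{2}\right) \sqrt{\frac{-20 - 15 + 2 \cdot 3^{2}}{3 \left(4 + 3\right)}} = \left(49 + 0\right) \sqrt{\frac{-20 - 15 + 2 \cdot 9}{3 \cdot 7}} = 49 \sqrt{\frac{1}{3} \cdot \frac{1}{7} \left(-20 - 15 + 18\right)} = 49 \sqrt{\frac{1}{3} \cdot \frac{1}{7} \left(-17\right)} = 49 \sqrt{- \frac{17}{21}} = 49 \frac{i \sqrt{357}}{21} = \frac{7 i \sqrt{357}}{3}$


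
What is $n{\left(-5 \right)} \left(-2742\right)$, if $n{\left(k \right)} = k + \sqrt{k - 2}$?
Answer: $13710 - 2742 i \sqrt{7} \approx 13710.0 - 7254.6 i$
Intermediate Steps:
$n{\left(k \right)} = k + \sqrt{-2 + k}$
$n{\left(-5 \right)} \left(-2742\right) = \left(-5 + \sqrt{-2 - 5}\right) \left(-2742\right) = \left(-5 + \sqrt{-7}\right) \left(-2742\right) = \left(-5 + i \sqrt{7}\right) \left(-2742\right) = 13710 - 2742 i \sqrt{7}$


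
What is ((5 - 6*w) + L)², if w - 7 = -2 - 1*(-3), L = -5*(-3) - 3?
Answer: 961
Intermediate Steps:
L = 12 (L = 15 - 3 = 12)
w = 8 (w = 7 + (-2 - 1*(-3)) = 7 + (-2 + 3) = 7 + 1 = 8)
((5 - 6*w) + L)² = ((5 - 6*8) + 12)² = ((5 - 48) + 12)² = (-43 + 12)² = (-31)² = 961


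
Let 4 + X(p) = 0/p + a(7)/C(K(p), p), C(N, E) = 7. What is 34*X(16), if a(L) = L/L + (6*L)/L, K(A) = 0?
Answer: -102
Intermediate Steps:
a(L) = 7 (a(L) = 1 + 6 = 7)
X(p) = -3 (X(p) = -4 + (0/p + 7/7) = -4 + (0 + 7*(⅐)) = -4 + (0 + 1) = -4 + 1 = -3)
34*X(16) = 34*(-3) = -102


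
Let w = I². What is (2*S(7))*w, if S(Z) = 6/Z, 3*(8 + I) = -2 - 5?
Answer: 3844/21 ≈ 183.05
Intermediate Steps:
I = -31/3 (I = -8 + (-2 - 5)/3 = -8 + (⅓)*(-7) = -8 - 7/3 = -31/3 ≈ -10.333)
w = 961/9 (w = (-31/3)² = 961/9 ≈ 106.78)
(2*S(7))*w = (2*(6/7))*(961/9) = (12/7)*(961/9) = 3844/21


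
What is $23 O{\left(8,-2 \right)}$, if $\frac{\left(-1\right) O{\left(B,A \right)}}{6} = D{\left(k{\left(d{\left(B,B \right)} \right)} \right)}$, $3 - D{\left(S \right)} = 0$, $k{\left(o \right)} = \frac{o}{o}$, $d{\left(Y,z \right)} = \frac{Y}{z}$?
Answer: $-414$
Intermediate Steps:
$k{\left(o \right)} = 1$
$D{\left(S \right)} = 3$ ($D{\left(S \right)} = 3 - 0 = 3 + 0 = 3$)
$O{\left(B,A \right)} = -18$ ($O{\left(B,A \right)} = \left(-6\right) 3 = -18$)
$23 O{\left(8,-2 \right)} = 23 \left(-18\right) = -414$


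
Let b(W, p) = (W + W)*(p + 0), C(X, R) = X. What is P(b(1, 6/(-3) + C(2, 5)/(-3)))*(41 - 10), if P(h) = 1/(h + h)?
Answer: -93/32 ≈ -2.9063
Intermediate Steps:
b(W, p) = 2*W*p (b(W, p) = (2*W)*p = 2*W*p)
P(h) = 1/(2*h)
P(b(1, 6/(-3) + C(2, 5)/(-3)))*(41 - 10) = (1/(2*((2*1*(6/(-3) + 2/(-3))))))*(41 - 10) = (1/(2*((2*1*(6*(-⅓) + 2*(-⅓))))))*31 = (1/(2*((2*1*(-2 - ⅔)))))*31 = (1/(2*((2*1*(-8/3)))))*31 = (1/(2*(-16/3)))*31 = ((½)*(-3/16))*31 = -3/32*31 = -93/32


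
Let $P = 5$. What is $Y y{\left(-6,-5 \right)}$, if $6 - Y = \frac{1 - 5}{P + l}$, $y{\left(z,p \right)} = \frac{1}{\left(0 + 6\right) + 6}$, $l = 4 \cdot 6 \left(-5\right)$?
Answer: $\frac{343}{690} \approx 0.4971$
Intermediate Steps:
$l = -120$ ($l = 24 \left(-5\right) = -120$)
$y{\left(z,p \right)} = \frac{1}{12}$ ($y{\left(z,p \right)} = \frac{1}{6 + 6} = \frac{1}{12}$)
$Y = \frac{686}{115}$ ($Y = 6 - \frac{1 - 5}{5 - 120} = 6 - - \frac{4}{-115} = 6 - \left(-4\right) \left(- \frac{1}{115}\right) = 6 - \frac{4}{115} = \frac{686}{115} \approx 5.9652$)
$Y y{\left(-6,-5 \right)} = \frac{686}{115} \cdot \frac{1}{12} = \frac{343}{690}$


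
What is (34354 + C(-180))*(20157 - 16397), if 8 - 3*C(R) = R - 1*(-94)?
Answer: 387866560/3 ≈ 1.2929e+8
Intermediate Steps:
C(R) = -86/3 - R/3 (C(R) = 8/3 - (R - 1*(-94))/3 = 8/3 - (R + 94)/3 = 8/3 - (94 + R)/3 = 8/3 + (-94/3 - R/3) = -86/3 - R/3)
(34354 + C(-180))*(20157 - 16397) = (34354 + (-86/3 - ⅓*(-180)))*(20157 - 16397) = (34354 + (-86/3 + 60))*3760 = (34354 + 94/3)*3760 = (103156/3)*3760 = 387866560/3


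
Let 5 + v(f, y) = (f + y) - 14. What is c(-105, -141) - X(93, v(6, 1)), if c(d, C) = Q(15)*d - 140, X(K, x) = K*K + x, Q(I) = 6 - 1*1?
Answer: -9302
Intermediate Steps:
Q(I) = 5 (Q(I) = 6 - 1 = 5)
v(f, y) = -19 + f + y (v(f, y) = -5 + ((f + y) - 14) = -5 + (-14 + f + y) = -19 + f + y)
X(K, x) = x + K² (X(K, x) = K² + x = x + K²)
c(d, C) = -140 + 5*d (c(d, C) = 5*d - 140 = -140 + 5*d)
c(-105, -141) - X(93, v(6, 1)) = (-140 + 5*(-105)) - ((-19 + 6 + 1) + 93²) = (-140 - 525) - (-12 + 8649) = -665 - 1*8637 = -665 - 8637 = -9302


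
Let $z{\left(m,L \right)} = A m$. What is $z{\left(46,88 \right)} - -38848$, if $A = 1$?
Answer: $38894$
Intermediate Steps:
$z{\left(m,L \right)} = m$ ($z{\left(m,L \right)} = 1 m = m$)
$z{\left(46,88 \right)} - -38848 = 46 - -38848 = 46 + 38848 = 38894$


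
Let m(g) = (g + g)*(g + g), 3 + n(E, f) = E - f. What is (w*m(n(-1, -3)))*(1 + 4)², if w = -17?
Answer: -1700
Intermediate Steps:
n(E, f) = -3 + E - f (n(E, f) = -3 + (E - f) = -3 + E - f)
m(g) = 4*g² (m(g) = (2*g)*(2*g) = 4*g²)
(w*m(n(-1, -3)))*(1 + 4)² = (-68*(-3 - 1 - 1*(-3))²)*(1 + 4)² = -68*(-3 - 1 + 3)²*5² = -68*(-1)²*25 = -68*25 = -1700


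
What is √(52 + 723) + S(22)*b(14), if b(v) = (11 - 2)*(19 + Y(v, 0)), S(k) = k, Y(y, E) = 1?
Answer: 3960 + 5*√31 ≈ 3987.8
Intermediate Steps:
b(v) = 180 (b(v) = (11 - 2)*(19 + 1) = 9*20 = 180)
√(52 + 723) + S(22)*b(14) = √(52 + 723) + 22*180 = √775 + 3960 = 5*√31 + 3960 = 3960 + 5*√31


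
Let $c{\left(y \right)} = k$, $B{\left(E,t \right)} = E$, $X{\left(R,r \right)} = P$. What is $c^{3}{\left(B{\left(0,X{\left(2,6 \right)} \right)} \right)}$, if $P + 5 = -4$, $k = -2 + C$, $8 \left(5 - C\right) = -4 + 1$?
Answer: $\frac{19683}{512} \approx 38.443$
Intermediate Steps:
$C = \frac{43}{8}$ ($C = 5 - \frac{-4 + 1}{8} = 5 - - \frac{3}{8} = 5 + \frac{3}{8} = \frac{43}{8} \approx 5.375$)
$k = \frac{27}{8}$ ($k = -2 + \frac{43}{8} = \frac{27}{8} \approx 3.375$)
$P = -9$ ($P = -5 - 4 = -9$)
$X{\left(R,r \right)} = -9$
$c{\left(y \right)} = \frac{27}{8}$
$c^{3}{\left(B{\left(0,X{\left(2,6 \right)} \right)} \right)} = \left(\frac{27}{8}\right)^{3} = \frac{19683}{512}$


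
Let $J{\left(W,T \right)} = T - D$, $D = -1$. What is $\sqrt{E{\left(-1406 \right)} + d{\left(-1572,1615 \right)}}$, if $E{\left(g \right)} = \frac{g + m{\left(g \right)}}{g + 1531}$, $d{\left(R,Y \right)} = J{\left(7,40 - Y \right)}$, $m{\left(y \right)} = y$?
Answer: $\frac{i \sqrt{997810}}{25} \approx 39.956 i$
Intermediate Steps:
$J{\left(W,T \right)} = 1 + T$ ($J{\left(W,T \right)} = T - -1 = T + 1 = 1 + T$)
$d{\left(R,Y \right)} = 41 - Y$ ($d{\left(R,Y \right)} = 1 - \left(-40 + Y\right) = 41 - Y$)
$E{\left(g \right)} = \frac{2 g}{1531 + g}$ ($E{\left(g \right)} = \frac{g + g}{g + 1531} = \frac{2 g}{1531 + g}$)
$\sqrt{E{\left(-1406 \right)} + d{\left(-1572,1615 \right)}} = \sqrt{2 \left(-1406\right) \frac{1}{1531 - 1406} + \left(41 - 1615\right)} = \sqrt{2 \left(-1406\right) \frac{1}{125} + \left(41 - 1615\right)} = \sqrt{2 \left(-1406\right) \frac{1}{125} - 1574} = \sqrt{- \frac{2812}{125} - 1574} = \sqrt{- \frac{199562}{125}} = \frac{i \sqrt{997810}}{25}$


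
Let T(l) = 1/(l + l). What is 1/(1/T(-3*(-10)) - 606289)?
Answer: -1/606229 ≈ -1.6495e-6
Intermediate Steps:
T(l) = 1/(2*l)
1/(1/T(-3*(-10)) - 606289) = 1/(1/(1/(2*((-3*(-10))))) - 606289) = 1/(1/((½)/30) - 606289) = 1/(1/((½)*(1/30)) - 606289) = 1/(1/(1/60) - 606289) = 1/(60 - 606289) = 1/(-606229) = -1/606229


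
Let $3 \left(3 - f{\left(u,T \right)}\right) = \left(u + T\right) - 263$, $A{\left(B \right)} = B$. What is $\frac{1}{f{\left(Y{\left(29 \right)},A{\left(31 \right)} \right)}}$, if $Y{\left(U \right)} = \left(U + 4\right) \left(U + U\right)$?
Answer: $- \frac{3}{1673} \approx -0.0017932$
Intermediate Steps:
$Y{\left(U \right)} = 2 U \left(4 + U\right)$ ($Y{\left(U \right)} = \left(4 + U\right) 2 U = 2 U \left(4 + U\right)$)
$f{\left(u,T \right)} = \frac{272}{3} - \frac{T}{3} - \frac{u}{3}$ ($f{\left(u,T \right)} = 3 - \frac{\left(u + T\right) - 263}{3} = 3 - \frac{\left(T + u\right) - 263}{3} = 3 - \frac{-263 + T + u}{3} = 3 - \left(- \frac{263}{3} + \frac{T}{3} + \frac{u}{3}\right) = \frac{272}{3} - \frac{T}{3} - \frac{u}{3}$)
$\frac{1}{f{\left(Y{\left(29 \right)},A{\left(31 \right)} \right)}} = \frac{1}{\frac{272}{3} - \frac{31}{3} - \frac{2 \cdot 29 \left(4 + 29\right)}{3}} = \frac{1}{\frac{272}{3} - \frac{31}{3} - \frac{2 \cdot 29 \cdot 33}{3}} = \frac{1}{\frac{272}{3} - \frac{31}{3} - 638} = \frac{1}{- \frac{1673}{3}} = - \frac{3}{1673}$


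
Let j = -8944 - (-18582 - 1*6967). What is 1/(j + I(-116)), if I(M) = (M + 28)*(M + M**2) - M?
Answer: -1/1157199 ≈ -8.6416e-7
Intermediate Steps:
I(M) = -M + (28 + M)*(M + M**2) (I(M) = (28 + M)*(M + M**2) - M = -M + (28 + M)*(M + M**2))
j = 16605 (j = -8944 - (-18582 - 6967) = -8944 - 1*(-25549) = -8944 + 25549 = 16605)
1/(j + I(-116)) = 1/(16605 - 116*(27 + (-116)**2 + 29*(-116))) = 1/(16605 - 116*(27 + 13456 - 3364)) = 1/(16605 - 116*10119) = 1/(16605 - 1173804) = 1/(-1157199) = -1/1157199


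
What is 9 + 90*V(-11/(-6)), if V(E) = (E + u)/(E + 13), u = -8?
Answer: -2529/89 ≈ -28.416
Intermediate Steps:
V(E) = (-8 + E)/(13 + E) (V(E) = (E - 8)/(E + 13) = (-8 + E)/(13 + E))
9 + 90*V(-11/(-6)) = 9 + 90*((-8 - 11/(-6))/(13 - 11/(-6))) = 9 + 90*((-8 - 11*(-1/6))/(13 - 11*(-1/6))) = 9 + 90*((-8 + 11/6)/(13 + 11/6)) = 9 + 90*(-37/6/(89/6)) = 9 + 90*((6/89)*(-37/6)) = 9 + 90*(-37/89) = 9 - 3330/89 = -2529/89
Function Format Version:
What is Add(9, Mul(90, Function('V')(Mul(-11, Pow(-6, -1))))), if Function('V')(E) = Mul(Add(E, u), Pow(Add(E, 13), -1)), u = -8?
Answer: Rational(-2529, 89) ≈ -28.416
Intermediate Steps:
Function('V')(E) = Mul(Pow(Add(13, E), -1), Add(-8, E)) (Function('V')(E) = Mul(Add(E, -8), Pow(Add(E, 13), -1)) = Mul(Add(-8, E), Pow(Add(13, E), -1)) = Mul(Pow(Add(13, E), -1), Add(-8, E)))
Add(9, Mul(90, Function('V')(Mul(-11, Pow(-6, -1))))) = Add(9, Mul(90, Mul(Pow(Add(13, Mul(-11, Pow(-6, -1))), -1), Add(-8, Mul(-11, Pow(-6, -1)))))) = Add(9, Mul(90, Mul(Pow(Add(13, Mul(-11, Rational(-1, 6))), -1), Add(-8, Mul(-11, Rational(-1, 6)))))) = Add(9, Mul(90, Mul(Pow(Add(13, Rational(11, 6)), -1), Add(-8, Rational(11, 6))))) = Add(9, Mul(90, Mul(Pow(Rational(89, 6), -1), Rational(-37, 6)))) = Add(9, Mul(90, Mul(Rational(6, 89), Rational(-37, 6)))) = Add(9, Mul(90, Rational(-37, 89))) = Add(9, Rational(-3330, 89)) = Rational(-2529, 89)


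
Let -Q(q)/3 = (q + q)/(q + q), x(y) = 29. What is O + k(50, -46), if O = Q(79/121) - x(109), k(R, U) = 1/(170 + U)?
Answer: -3967/124 ≈ -31.992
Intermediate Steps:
Q(q) = -3 (Q(q) = -3*(q + q)/(q + q) = -3*2*q/(2*q) = -3*2*q*1/(2*q) = -3*1 = -3)
O = -32 (O = -3 - 1*29 = -3 - 29 = -32)
O + k(50, -46) = -32 + 1/(170 - 46) = -32 + 1/124 = -3967/124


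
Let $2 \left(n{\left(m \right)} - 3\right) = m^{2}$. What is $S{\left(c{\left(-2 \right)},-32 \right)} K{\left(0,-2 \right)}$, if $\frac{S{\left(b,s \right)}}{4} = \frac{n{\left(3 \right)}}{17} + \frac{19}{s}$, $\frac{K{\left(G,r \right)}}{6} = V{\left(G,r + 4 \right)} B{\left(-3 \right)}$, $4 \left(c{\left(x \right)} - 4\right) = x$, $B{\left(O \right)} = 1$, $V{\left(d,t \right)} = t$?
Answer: $- \frac{249}{34} \approx -7.3235$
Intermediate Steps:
$c{\left(x \right)} = 4 + \frac{x}{4}$
$n{\left(m \right)} = 3 + \frac{m^{2}}{2}$
$K{\left(G,r \right)} = 24 + 6 r$ ($K{\left(G,r \right)} = 6 \left(r + 4\right) 1 = 6 \left(4 + r\right) 1 = 6 \left(4 + r\right) = 24 + 6 r$)
$S{\left(b,s \right)} = \frac{30}{17} + \frac{76}{s}$ ($S{\left(b,s \right)} = 4 \left(\frac{3 + \frac{3^{2}}{2}}{17} + \frac{19}{s}\right) = 4 \left(\left(3 + \frac{1}{2} \cdot 9\right) \frac{1}{17} + \frac{19}{s}\right) = 4 \left(\left(3 + \frac{9}{2}\right) \frac{1}{17} + \frac{19}{s}\right) = 4 \left(\frac{15}{2} \cdot \frac{1}{17} + \frac{19}{s}\right) = 4 \left(\frac{15}{34} + \frac{19}{s}\right) = \frac{30}{17} + \frac{76}{s}$)
$S{\left(c{\left(-2 \right)},-32 \right)} K{\left(0,-2 \right)} = \left(\frac{30}{17} + \frac{76}{-32}\right) \left(24 + 6 \left(-2\right)\right) = \left(\frac{30}{17} + 76 \left(- \frac{1}{32}\right)\right) \left(24 - 12\right) = \left(\frac{30}{17} - \frac{19}{8}\right) 12 = \left(- \frac{83}{136}\right) 12 = - \frac{249}{34}$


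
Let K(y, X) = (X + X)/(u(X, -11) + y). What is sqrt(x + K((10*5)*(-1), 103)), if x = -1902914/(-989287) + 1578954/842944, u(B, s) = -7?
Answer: sqrt(38149777274164485937230)/457048767624 ≈ 0.42735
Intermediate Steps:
x = 121772638639/32073597728 (x = -1902914*(-1/989287) + 1578954*(1/842944) = 146378/76099 + 789477/421472 = 121772638639/32073597728 ≈ 3.7967)
K(y, X) = 2*X/(-7 + y) (K(y, X) = (X + X)/(-7 + y) = (2*X)/(-7 + y) = 2*X/(-7 + y))
sqrt(x + K((10*5)*(-1), 103)) = sqrt(121772638639/32073597728 + 2*103/(-7 + (10*5)*(-1))) = sqrt(121772638639/32073597728 + 2*103/(-7 + 50*(-1))) = sqrt(121772638639/32073597728 + 2*103/(-7 - 50)) = sqrt(121772638639/32073597728 + 2*103/(-57)) = sqrt(121772638639/32073597728 + 2*103*(-1/57)) = sqrt(121772638639/32073597728 - 206/57) = sqrt(333879270455/1828195070496) = sqrt(38149777274164485937230)/457048767624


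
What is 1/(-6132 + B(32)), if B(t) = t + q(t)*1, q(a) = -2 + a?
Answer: -1/6070 ≈ -0.00016474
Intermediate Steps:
B(t) = -2 + 2*t (B(t) = t + (-2 + t)*1 = t + (-2 + t) = -2 + 2*t)
1/(-6132 + B(32)) = 1/(-6132 + (-2 + 2*32)) = 1/(-6132 + (-2 + 64)) = 1/(-6132 + 62) = 1/(-6070) = -1/6070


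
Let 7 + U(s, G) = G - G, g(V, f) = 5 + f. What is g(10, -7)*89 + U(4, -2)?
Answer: -185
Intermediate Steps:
U(s, G) = -7 (U(s, G) = -7 + (G - G) = -7 + 0 = -7)
g(10, -7)*89 + U(4, -2) = (5 - 7)*89 - 7 = -2*89 - 7 = -178 - 7 = -185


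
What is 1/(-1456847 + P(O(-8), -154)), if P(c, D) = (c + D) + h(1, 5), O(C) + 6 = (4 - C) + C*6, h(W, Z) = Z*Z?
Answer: -1/1457018 ≈ -6.8633e-7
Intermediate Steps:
h(W, Z) = Z²
O(C) = -2 + 5*C (O(C) = -6 + ((4 - C) + C*6) = -6 + ((4 - C) + 6*C) = -6 + (4 + 5*C) = -2 + 5*C)
P(c, D) = 25 + D + c (P(c, D) = (c + D) + 5² = (D + c) + 25 = 25 + D + c)
1/(-1456847 + P(O(-8), -154)) = 1/(-1456847 + (25 - 154 + (-2 + 5*(-8)))) = 1/(-1456847 + (25 - 154 + (-2 - 40))) = 1/(-1456847 + (25 - 154 - 42)) = 1/(-1456847 - 171) = 1/(-1457018) = -1/1457018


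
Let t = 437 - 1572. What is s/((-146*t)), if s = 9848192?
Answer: 4924096/82855 ≈ 59.430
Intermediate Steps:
t = -1135
s/((-146*t)) = 9848192/((-146*(-1135))) = 9848192/165710 = 9848192*(1/165710) = 4924096/82855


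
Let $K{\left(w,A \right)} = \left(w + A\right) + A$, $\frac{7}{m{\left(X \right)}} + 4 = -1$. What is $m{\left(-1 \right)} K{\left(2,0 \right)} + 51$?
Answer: $\frac{241}{5} \approx 48.2$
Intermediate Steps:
$m{\left(X \right)} = - \frac{7}{5}$ ($m{\left(X \right)} = \frac{7}{-4 - 1} = \frac{7}{-5} = 7 \left(- \frac{1}{5}\right) = - \frac{7}{5}$)
$K{\left(w,A \right)} = w + 2 A$ ($K{\left(w,A \right)} = \left(A + w\right) + A = w + 2 A$)
$m{\left(-1 \right)} K{\left(2,0 \right)} + 51 = - \frac{7 \left(2 + 2 \cdot 0\right)}{5} + 51 = - \frac{7 \left(2 + 0\right)}{5} + 51 = \left(- \frac{7}{5}\right) 2 + 51 = - \frac{14}{5} + 51 = \frac{241}{5}$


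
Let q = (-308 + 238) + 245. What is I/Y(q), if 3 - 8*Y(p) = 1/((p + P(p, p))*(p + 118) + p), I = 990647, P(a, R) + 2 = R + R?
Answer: 1215832950864/460241 ≈ 2.6417e+6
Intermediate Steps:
P(a, R) = -2 + 2*R (P(a, R) = -2 + (R + R) = -2 + 2*R)
q = 175 (q = -70 + 245 = 175)
Y(p) = 3/8 - 1/(8*(p + (-2 + 3*p)*(118 + p))) (Y(p) = 3/8 - 1/(8*((p + (-2 + 2*p))*(p + 118) + p)) = 3/8 - 1/(8*((-2 + 3*p)*(118 + p) + p)) = 3/8 - 1/(8*(p + (-2 + 3*p)*(118 + p))))
I/Y(q) = 990647/(((-709 + 9*175² + 1059*175)/(8*(-236 + 3*175² + 353*175)))) = 990647/(((-709 + 9*30625 + 185325)/(8*(-236 + 3*30625 + 61775)))) = 990647/(((-709 + 275625 + 185325)/(8*(-236 + 91875 + 61775)))) = 990647/(((⅛)*460241/153414)) = 990647/(((⅛)*(1/153414)*460241)) = 990647/(460241/1227312) = 990647*(1227312/460241) = 1215832950864/460241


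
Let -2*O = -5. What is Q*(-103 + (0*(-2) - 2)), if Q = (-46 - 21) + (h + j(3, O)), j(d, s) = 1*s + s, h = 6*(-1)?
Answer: 7140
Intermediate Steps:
O = 5/2 (O = -1/2*(-5) = 5/2 ≈ 2.5000)
h = -6
j(d, s) = 2*s (j(d, s) = s + s = 2*s)
Q = -68 (Q = (-46 - 21) + (-6 + 2*(5/2)) = -67 + (-6 + 5) = -67 - 1 = -68)
Q*(-103 + (0*(-2) - 2)) = -68*(-103 + (0*(-2) - 2)) = -68*(-103 + (0 - 2)) = -68*(-103 - 2) = -68*(-105) = 7140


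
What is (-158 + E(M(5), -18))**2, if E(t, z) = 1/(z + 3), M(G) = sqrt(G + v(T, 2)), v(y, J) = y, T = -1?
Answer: 5621641/225 ≈ 24985.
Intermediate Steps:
M(G) = sqrt(-1 + G) (M(G) = sqrt(G - 1) = sqrt(-1 + G))
E(t, z) = 1/(3 + z)
(-158 + E(M(5), -18))**2 = (-158 + 1/(3 - 18))**2 = (-158 + 1/(-15))**2 = (-158 - 1/15)**2 = (-2371/15)**2 = 5621641/225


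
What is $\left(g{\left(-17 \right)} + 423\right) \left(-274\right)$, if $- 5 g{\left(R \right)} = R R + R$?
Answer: $- \frac{504982}{5} \approx -1.01 \cdot 10^{5}$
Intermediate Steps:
$g{\left(R \right)} = - \frac{R}{5} - \frac{R^{2}}{5}$ ($g{\left(R \right)} = - \frac{R R + R}{5} = - \frac{R^{2} + R}{5} = - \frac{R + R^{2}}{5} = - \frac{R}{5} - \frac{R^{2}}{5}$)
$\left(g{\left(-17 \right)} + 423\right) \left(-274\right) = \left(\left(- \frac{1}{5}\right) \left(-17\right) \left(1 - 17\right) + 423\right) \left(-274\right) = \left(\left(- \frac{1}{5}\right) \left(-17\right) \left(-16\right) + 423\right) \left(-274\right) = \left(- \frac{272}{5} + 423\right) \left(-274\right) = \frac{1843}{5} \left(-274\right) = - \frac{504982}{5}$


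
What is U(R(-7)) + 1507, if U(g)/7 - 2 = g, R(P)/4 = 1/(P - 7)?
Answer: 1519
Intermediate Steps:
R(P) = 4/(-7 + P) (R(P) = 4/(P - 7) = 4/(-7 + P))
U(g) = 14 + 7*g
U(R(-7)) + 1507 = (14 + 7*(4/(-7 - 7))) + 1507 = (14 + 7*(4/(-14))) + 1507 = (14 + 7*(4*(-1/14))) + 1507 = (14 + 7*(-2/7)) + 1507 = (14 - 2) + 1507 = 12 + 1507 = 1519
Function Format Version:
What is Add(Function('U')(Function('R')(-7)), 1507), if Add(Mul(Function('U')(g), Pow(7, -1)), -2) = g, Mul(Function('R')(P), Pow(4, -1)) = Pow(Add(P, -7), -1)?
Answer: 1519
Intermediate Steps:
Function('R')(P) = Mul(4, Pow(Add(-7, P), -1)) (Function('R')(P) = Mul(4, Pow(Add(P, -7), -1)) = Mul(4, Pow(Add(-7, P), -1)))
Function('U')(g) = Add(14, Mul(7, g))
Add(Function('U')(Function('R')(-7)), 1507) = Add(Add(14, Mul(7, Mul(4, Pow(Add(-7, -7), -1)))), 1507) = Add(Add(14, Mul(7, Mul(4, Pow(-14, -1)))), 1507) = Add(Add(14, Mul(7, Mul(4, Rational(-1, 14)))), 1507) = Add(Add(14, Mul(7, Rational(-2, 7))), 1507) = Add(Add(14, -2), 1507) = Add(12, 1507) = 1519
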